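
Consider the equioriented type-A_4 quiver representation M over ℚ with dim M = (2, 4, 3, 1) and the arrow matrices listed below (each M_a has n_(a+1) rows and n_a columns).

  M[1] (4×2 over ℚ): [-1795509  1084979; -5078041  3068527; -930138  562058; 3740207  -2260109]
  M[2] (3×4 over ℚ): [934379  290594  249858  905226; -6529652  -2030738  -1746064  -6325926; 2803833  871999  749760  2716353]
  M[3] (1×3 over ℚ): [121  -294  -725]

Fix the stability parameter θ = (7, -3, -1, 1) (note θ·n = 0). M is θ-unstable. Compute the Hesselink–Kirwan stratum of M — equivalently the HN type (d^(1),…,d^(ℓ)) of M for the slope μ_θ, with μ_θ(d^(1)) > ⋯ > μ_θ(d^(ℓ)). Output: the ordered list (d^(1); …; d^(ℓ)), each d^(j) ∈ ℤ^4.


Barcode: M ≅ I[1,3], I[1,4], I[2,2], I[2,3]. HN layers by μ_θ (3 steps, strictly decreasing):
  μ^(1)=1; μ^(2)=-1; μ^(3)=-3

((2, 2, 2, 1); (0, 0, 1, 0); (0, 2, 0, 0))


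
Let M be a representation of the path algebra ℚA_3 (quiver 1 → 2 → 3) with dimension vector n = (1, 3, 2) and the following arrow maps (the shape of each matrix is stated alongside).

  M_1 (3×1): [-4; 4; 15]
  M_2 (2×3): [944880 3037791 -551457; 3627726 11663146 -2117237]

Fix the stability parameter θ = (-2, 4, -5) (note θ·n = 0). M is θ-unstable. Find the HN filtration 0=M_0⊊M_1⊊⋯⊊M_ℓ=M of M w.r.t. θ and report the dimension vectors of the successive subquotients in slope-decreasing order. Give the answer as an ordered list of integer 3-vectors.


Interval decomposition of M: I[1,3], I[2,2], I[2,3].
HN type (ℓ=3): μ^(1)=4; μ^(2)=-1/2; μ^(3)=-2

((0, 1, 0); (0, 2, 2); (1, 0, 0))


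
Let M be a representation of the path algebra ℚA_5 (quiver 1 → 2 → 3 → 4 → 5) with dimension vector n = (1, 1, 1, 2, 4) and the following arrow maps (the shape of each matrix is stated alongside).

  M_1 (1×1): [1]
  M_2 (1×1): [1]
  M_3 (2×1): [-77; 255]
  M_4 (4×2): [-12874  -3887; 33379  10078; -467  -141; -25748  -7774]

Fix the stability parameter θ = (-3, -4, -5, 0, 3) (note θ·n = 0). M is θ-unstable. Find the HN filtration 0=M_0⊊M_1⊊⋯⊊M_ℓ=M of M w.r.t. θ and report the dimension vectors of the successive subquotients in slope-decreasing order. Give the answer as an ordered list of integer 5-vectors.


Barcode: M ≅ I[1,5], I[4,5], I[5,5]^2. HN layers by μ_θ (3 steps, strictly decreasing):
  μ^(1)=3; μ^(2)=0; μ^(3)=-4

((0, 0, 0, 0, 4); (0, 0, 0, 2, 0); (1, 1, 1, 0, 0))


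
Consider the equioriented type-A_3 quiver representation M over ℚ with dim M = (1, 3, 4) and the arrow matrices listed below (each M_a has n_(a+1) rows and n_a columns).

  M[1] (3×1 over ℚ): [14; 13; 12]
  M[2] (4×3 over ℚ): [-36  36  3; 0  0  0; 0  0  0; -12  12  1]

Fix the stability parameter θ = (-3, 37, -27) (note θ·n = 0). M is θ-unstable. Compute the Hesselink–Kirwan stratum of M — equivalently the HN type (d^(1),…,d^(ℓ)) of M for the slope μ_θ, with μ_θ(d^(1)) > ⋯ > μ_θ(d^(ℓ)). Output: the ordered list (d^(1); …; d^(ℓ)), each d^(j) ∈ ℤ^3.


Barcode: M ≅ I[1,2], I[2,2], I[2,3], I[3,3]^3. HN layers by μ_θ (4 steps, strictly decreasing):
  μ^(1)=37; μ^(2)=5; μ^(3)=-3; μ^(4)=-27

((0, 2, 0); (0, 1, 1); (1, 0, 0); (0, 0, 3))


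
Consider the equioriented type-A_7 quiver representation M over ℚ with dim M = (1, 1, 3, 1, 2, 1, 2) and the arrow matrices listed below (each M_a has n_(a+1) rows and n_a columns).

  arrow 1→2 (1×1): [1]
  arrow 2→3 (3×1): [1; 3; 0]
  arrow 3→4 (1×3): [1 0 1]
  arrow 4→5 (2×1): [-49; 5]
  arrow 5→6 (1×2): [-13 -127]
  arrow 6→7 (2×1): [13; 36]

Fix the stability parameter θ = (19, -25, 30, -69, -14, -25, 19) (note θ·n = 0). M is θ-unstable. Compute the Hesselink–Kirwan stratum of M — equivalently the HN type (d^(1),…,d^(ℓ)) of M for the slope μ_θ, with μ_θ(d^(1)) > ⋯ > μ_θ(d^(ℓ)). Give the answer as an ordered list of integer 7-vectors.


Via rank(M_{q-1}∘⋯∘M_p): M ≅ I[1,7], I[3,3]^2, I[5,5], I[7,7].
μ_θ-semistable layers: μ^(1)=30; μ^(2)=19; μ^(3)=-14

((0, 0, 2, 0, 0, 0, 0); (0, 0, 0, 0, 0, 0, 2); (1, 1, 1, 1, 2, 1, 0))


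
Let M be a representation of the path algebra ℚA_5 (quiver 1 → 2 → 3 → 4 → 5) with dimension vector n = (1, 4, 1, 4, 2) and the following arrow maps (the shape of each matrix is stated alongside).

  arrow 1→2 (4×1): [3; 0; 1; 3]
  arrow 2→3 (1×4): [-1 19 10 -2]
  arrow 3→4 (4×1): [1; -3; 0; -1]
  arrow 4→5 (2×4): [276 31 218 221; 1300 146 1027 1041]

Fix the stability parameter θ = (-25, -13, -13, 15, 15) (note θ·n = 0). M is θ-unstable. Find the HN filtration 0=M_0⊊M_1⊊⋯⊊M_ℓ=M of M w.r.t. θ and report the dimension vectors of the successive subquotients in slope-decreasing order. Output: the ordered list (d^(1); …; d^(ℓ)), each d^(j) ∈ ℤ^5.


Via rank(M_{q-1}∘⋯∘M_p): M ≅ I[1,5], I[2,2]^3, I[4,4]^2, I[4,5].
μ_θ-semistable layers: μ^(1)=15; μ^(2)=-13; μ^(3)=-25

((0, 0, 0, 4, 2); (0, 4, 1, 0, 0); (1, 0, 0, 0, 0))


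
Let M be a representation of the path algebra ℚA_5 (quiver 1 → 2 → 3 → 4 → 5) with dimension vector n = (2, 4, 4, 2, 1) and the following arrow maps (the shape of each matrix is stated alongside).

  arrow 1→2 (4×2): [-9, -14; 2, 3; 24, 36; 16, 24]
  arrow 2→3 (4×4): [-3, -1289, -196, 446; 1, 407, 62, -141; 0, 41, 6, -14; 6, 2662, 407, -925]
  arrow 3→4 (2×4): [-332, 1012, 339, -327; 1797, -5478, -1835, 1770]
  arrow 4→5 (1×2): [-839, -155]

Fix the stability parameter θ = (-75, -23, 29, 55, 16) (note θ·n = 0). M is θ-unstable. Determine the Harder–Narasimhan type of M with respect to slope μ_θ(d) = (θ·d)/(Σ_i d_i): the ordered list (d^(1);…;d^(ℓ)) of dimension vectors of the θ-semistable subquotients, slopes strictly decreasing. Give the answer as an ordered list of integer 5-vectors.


Barcode: M ≅ I[1,4], I[1,5], I[2,3]^2. HN layers by μ_θ (5 steps, strictly decreasing):
  μ^(1)=55; μ^(2)=71/2; μ^(3)=29; μ^(4)=-23; μ^(5)=-75

((0, 0, 0, 1, 0); (0, 0, 0, 1, 1); (0, 0, 4, 0, 0); (0, 4, 0, 0, 0); (2, 0, 0, 0, 0))


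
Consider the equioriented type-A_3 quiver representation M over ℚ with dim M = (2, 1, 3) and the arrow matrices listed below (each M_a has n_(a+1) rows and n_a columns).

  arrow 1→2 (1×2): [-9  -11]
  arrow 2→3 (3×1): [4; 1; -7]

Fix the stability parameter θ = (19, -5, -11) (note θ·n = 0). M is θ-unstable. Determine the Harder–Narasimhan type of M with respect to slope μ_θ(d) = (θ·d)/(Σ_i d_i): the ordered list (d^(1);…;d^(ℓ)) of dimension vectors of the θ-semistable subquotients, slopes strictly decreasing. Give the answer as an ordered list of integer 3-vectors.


Via rank(M_{q-1}∘⋯∘M_p): M ≅ I[1,1], I[1,3], I[3,3]^2.
μ_θ-semistable layers: μ^(1)=19; μ^(2)=1; μ^(3)=-11

((1, 0, 0); (1, 1, 1); (0, 0, 2))


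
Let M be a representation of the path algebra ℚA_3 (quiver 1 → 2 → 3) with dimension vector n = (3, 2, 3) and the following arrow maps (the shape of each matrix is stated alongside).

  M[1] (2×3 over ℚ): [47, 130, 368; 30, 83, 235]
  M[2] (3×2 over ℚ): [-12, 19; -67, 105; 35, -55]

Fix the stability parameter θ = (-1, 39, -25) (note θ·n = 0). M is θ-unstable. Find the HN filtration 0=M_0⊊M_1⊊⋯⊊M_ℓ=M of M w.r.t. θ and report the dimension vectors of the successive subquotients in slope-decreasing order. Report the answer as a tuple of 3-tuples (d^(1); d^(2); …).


Interval decomposition of M: I[1,1], I[1,3]^2, I[3,3].
HN type (ℓ=3): μ^(1)=7; μ^(2)=-1; μ^(3)=-25

((0, 2, 2); (3, 0, 0); (0, 0, 1))


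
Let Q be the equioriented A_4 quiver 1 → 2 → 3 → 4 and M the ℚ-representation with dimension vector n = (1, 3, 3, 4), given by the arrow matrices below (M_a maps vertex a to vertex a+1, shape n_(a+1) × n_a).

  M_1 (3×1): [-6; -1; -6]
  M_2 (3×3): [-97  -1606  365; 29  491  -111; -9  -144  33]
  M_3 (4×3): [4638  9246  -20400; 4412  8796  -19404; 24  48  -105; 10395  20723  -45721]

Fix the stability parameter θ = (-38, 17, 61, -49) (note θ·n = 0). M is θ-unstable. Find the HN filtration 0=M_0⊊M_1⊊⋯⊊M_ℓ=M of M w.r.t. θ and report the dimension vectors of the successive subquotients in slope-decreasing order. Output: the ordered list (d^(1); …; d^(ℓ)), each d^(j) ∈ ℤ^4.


Barcode: M ≅ I[1,4], I[2,2], I[2,4], I[3,3], I[4,4]^2. HN layers by μ_θ (5 steps, strictly decreasing):
  μ^(1)=61; μ^(2)=17; μ^(3)=29/3; μ^(4)=-38; μ^(5)=-49

((0, 0, 1, 0); (0, 1, 0, 0); (0, 2, 2, 2); (1, 0, 0, 0); (0, 0, 0, 2))


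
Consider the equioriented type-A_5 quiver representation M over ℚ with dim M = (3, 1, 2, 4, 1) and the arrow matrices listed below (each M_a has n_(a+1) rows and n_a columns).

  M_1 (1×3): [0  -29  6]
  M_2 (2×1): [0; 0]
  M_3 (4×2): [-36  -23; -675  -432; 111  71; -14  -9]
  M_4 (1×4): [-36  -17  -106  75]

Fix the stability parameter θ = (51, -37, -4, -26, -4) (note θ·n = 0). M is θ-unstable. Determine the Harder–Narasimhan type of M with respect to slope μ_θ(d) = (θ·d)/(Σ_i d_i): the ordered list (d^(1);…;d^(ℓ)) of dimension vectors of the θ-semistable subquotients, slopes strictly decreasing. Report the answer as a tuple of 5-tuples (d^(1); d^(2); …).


Via rank(M_{q-1}∘⋯∘M_p): M ≅ I[1,1]^2, I[1,2], I[3,4], I[3,5], I[4,4]^2.
μ_θ-semistable layers: μ^(1)=51; μ^(2)=7; μ^(3)=-4; μ^(4)=-15; μ^(5)=-26

((2, 0, 0, 0, 0); (1, 1, 0, 0, 0); (0, 0, 0, 0, 1); (0, 0, 2, 2, 0); (0, 0, 0, 2, 0))


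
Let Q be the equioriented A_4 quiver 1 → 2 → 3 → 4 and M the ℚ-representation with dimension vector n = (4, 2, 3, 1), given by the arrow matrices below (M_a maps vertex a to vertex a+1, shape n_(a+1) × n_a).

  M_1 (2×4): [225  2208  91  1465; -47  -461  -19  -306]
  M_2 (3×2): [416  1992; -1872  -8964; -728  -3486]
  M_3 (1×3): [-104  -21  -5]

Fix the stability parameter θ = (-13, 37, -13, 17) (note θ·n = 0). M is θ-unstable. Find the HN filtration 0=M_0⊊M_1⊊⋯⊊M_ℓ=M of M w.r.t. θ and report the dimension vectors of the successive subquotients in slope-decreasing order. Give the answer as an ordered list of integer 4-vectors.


Interval decomposition of M: I[1,1]^2, I[1,2], I[1,4], I[3,3]^2.
HN type (ℓ=4): μ^(1)=37; μ^(2)=17; μ^(3)=12; μ^(4)=-13

((0, 1, 0, 0); (0, 0, 0, 1); (0, 1, 1, 0); (4, 0, 2, 0))


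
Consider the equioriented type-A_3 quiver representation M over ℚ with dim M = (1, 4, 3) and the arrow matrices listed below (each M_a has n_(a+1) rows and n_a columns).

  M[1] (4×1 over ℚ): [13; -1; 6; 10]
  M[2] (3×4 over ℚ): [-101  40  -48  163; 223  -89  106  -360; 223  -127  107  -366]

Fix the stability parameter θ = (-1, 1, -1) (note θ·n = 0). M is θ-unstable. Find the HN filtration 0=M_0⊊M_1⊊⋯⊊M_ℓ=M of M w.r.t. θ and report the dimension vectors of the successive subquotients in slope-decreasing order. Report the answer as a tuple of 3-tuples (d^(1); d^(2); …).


Barcode: M ≅ I[1,3], I[2,2], I[2,3]^2. HN layers by μ_θ (3 steps, strictly decreasing):
  μ^(1)=1; μ^(2)=0; μ^(3)=-1

((0, 1, 0); (0, 3, 3); (1, 0, 0))


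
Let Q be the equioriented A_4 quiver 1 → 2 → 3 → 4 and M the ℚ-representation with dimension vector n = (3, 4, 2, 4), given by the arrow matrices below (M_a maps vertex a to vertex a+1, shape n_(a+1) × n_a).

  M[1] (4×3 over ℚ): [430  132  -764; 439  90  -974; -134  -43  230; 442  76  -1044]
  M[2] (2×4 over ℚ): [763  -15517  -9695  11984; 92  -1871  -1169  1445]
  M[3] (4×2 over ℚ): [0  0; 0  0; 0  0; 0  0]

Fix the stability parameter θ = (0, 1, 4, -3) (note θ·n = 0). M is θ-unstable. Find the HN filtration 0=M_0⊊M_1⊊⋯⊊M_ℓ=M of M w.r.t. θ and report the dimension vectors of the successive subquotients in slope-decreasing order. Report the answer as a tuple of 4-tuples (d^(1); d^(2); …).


Via rank(M_{q-1}∘⋯∘M_p): M ≅ I[1,1], I[1,2], I[1,3], I[2,2], I[2,3], I[4,4]^4.
μ_θ-semistable layers: μ^(1)=4; μ^(2)=1; μ^(3)=0; μ^(4)=-3

((0, 0, 2, 0); (0, 4, 0, 0); (3, 0, 0, 0); (0, 0, 0, 4))


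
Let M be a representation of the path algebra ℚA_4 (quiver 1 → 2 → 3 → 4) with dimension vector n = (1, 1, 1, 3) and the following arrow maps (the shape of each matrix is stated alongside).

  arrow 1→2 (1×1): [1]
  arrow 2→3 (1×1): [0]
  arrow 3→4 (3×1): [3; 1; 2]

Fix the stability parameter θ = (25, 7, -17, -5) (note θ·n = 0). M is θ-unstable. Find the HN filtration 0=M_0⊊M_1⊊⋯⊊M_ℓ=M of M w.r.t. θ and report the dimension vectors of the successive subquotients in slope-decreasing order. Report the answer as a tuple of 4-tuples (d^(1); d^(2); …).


Interval decomposition of M: I[1,2], I[3,4], I[4,4]^2.
HN type (ℓ=3): μ^(1)=16; μ^(2)=-5; μ^(3)=-17

((1, 1, 0, 0); (0, 0, 0, 3); (0, 0, 1, 0))


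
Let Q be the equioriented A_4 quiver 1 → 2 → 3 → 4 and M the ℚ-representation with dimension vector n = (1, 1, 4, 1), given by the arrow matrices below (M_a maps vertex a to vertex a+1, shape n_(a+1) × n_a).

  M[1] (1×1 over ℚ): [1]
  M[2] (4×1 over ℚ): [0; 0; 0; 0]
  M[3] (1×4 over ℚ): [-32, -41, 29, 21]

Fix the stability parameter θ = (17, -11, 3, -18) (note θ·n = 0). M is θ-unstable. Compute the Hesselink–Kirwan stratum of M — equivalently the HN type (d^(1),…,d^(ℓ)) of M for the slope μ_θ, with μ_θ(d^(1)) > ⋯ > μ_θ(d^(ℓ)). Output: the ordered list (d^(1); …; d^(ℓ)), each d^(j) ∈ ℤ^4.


Via rank(M_{q-1}∘⋯∘M_p): M ≅ I[1,2], I[3,3]^3, I[3,4].
μ_θ-semistable layers: μ^(1)=3; μ^(2)=-15/2

((1, 1, 3, 0); (0, 0, 1, 1))


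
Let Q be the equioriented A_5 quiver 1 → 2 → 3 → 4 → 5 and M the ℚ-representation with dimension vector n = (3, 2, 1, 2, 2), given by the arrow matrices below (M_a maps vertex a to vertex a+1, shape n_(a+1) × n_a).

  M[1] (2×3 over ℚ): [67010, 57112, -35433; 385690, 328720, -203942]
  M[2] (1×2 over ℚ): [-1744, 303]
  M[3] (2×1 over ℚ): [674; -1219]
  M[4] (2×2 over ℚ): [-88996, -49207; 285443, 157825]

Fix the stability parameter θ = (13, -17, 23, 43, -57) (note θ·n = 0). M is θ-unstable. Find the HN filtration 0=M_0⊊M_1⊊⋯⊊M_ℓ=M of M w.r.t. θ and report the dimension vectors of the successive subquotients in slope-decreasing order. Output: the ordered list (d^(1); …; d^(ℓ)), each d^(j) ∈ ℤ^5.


Interval decomposition of M: I[1,1], I[1,2], I[1,5], I[4,5].
HN type (ℓ=4): μ^(1)=13; μ^(2)=3; μ^(3)=-2; μ^(4)=-7

((1, 0, 0, 0, 0); (0, 0, 1, 1, 1); (2, 2, 0, 0, 0); (0, 0, 0, 1, 1))


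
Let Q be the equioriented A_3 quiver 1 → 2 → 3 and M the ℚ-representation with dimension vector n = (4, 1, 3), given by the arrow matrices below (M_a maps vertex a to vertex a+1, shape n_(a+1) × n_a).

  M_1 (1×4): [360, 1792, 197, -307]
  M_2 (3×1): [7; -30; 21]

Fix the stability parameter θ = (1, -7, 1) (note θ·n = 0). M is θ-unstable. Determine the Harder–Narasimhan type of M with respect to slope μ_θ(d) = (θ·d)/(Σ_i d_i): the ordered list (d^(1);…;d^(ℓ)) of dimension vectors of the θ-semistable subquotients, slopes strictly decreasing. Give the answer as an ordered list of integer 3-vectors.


Via rank(M_{q-1}∘⋯∘M_p): M ≅ I[1,1]^3, I[1,3], I[3,3]^2.
μ_θ-semistable layers: μ^(1)=1; μ^(2)=-3

((3, 0, 3); (1, 1, 0))


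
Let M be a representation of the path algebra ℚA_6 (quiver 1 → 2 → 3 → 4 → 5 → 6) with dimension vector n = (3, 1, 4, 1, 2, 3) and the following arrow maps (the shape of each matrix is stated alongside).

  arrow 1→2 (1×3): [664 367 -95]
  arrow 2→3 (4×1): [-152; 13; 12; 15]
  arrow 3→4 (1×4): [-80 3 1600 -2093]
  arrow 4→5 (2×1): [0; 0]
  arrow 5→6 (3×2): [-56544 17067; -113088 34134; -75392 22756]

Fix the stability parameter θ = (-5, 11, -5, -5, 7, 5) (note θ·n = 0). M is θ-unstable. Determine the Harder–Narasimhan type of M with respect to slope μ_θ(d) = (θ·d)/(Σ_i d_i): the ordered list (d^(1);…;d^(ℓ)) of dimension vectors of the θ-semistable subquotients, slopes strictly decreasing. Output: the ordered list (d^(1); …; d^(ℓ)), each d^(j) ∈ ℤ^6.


Barcode: M ≅ I[1,1]^2, I[1,4], I[3,3]^3, I[5,5], I[5,6], I[6,6]^2. HN layers by μ_θ (5 steps, strictly decreasing):
  μ^(1)=7; μ^(2)=6; μ^(3)=5; μ^(4)=1/3; μ^(5)=-5

((0, 0, 0, 0, 1, 0); (0, 0, 0, 0, 1, 1); (0, 0, 0, 0, 0, 2); (0, 1, 1, 1, 0, 0); (3, 0, 3, 0, 0, 0))


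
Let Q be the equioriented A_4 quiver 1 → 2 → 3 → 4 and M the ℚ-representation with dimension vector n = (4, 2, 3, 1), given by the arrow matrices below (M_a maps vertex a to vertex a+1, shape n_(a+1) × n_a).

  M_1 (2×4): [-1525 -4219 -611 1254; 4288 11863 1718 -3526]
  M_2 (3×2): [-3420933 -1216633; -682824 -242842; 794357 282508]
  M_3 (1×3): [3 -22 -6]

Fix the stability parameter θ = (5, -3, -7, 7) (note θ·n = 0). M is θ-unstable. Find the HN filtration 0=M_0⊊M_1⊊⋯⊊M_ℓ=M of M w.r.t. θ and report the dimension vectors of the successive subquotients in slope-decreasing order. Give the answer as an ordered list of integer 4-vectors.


Interval decomposition of M: I[1,1]^2, I[1,3], I[1,4], I[3,3].
HN type (ℓ=4): μ^(1)=7; μ^(2)=5; μ^(3)=-5/3; μ^(4)=-7

((0, 0, 0, 1); (2, 0, 0, 0); (2, 2, 2, 0); (0, 0, 1, 0))


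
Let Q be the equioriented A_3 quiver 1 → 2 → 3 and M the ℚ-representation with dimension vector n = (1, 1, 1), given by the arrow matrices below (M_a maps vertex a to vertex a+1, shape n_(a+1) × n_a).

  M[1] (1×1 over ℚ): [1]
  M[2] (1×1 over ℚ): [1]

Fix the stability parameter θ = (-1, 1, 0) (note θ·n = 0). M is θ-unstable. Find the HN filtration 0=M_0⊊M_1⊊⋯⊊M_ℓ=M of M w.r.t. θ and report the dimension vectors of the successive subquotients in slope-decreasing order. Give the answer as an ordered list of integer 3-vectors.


Barcode: M ≅ I[1,3]. HN layers by μ_θ (2 steps, strictly decreasing):
  μ^(1)=1/2; μ^(2)=-1

((0, 1, 1); (1, 0, 0))


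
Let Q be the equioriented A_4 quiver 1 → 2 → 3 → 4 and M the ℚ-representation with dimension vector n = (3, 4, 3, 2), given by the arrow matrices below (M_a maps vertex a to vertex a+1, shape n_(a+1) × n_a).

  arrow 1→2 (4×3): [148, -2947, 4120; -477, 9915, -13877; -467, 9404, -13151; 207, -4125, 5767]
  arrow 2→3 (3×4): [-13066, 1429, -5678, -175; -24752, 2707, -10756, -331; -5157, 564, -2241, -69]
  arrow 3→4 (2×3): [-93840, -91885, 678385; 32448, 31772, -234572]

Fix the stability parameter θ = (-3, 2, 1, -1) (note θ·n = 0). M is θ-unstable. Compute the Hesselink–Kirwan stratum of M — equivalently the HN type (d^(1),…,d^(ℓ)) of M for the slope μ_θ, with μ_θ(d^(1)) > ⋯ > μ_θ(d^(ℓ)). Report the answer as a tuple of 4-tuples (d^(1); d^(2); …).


Via rank(M_{q-1}∘⋯∘M_p): M ≅ I[1,1], I[1,2]^2, I[2,3], I[2,4], I[3,3], I[4,4].
μ_θ-semistable layers: μ^(1)=2; μ^(2)=3/2; μ^(3)=1; μ^(4)=2/3; μ^(5)=-1; μ^(6)=-3

((0, 2, 0, 0); (0, 1, 1, 0); (0, 0, 1, 0); (0, 1, 1, 1); (0, 0, 0, 1); (3, 0, 0, 0))


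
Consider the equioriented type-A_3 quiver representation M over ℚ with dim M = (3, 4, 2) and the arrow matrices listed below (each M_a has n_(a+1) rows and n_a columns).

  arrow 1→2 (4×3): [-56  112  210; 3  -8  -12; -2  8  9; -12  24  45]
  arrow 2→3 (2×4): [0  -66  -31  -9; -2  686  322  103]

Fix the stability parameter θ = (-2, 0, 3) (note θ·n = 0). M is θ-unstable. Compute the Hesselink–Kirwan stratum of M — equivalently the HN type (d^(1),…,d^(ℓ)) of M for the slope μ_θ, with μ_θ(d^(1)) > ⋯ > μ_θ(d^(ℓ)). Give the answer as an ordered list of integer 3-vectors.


Barcode: M ≅ I[1,1], I[1,3]^2, I[2,2]^2. HN layers by μ_θ (3 steps, strictly decreasing):
  μ^(1)=3; μ^(2)=0; μ^(3)=-2

((0, 0, 2); (0, 4, 0); (3, 0, 0))


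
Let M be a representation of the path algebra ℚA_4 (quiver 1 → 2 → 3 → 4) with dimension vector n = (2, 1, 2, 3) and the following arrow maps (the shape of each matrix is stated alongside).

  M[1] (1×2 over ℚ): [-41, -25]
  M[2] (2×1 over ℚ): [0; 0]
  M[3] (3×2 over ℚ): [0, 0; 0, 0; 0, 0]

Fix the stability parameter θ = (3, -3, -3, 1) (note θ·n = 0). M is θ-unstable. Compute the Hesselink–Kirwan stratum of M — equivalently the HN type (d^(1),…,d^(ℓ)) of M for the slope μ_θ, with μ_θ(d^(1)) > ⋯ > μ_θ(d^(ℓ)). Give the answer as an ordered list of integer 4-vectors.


Barcode: M ≅ I[1,1], I[1,2], I[3,3]^2, I[4,4]^3. HN layers by μ_θ (4 steps, strictly decreasing):
  μ^(1)=3; μ^(2)=1; μ^(3)=0; μ^(4)=-3

((1, 0, 0, 0); (0, 0, 0, 3); (1, 1, 0, 0); (0, 0, 2, 0))


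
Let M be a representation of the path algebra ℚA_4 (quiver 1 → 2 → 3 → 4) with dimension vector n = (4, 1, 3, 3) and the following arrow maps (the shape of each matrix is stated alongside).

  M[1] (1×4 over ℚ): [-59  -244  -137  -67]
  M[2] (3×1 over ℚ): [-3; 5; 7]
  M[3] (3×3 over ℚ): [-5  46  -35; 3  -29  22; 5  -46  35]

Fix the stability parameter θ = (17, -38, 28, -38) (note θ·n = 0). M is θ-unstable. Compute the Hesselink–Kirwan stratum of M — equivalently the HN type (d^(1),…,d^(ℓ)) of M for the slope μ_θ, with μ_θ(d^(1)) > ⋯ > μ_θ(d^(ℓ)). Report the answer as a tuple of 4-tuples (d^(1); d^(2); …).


Barcode: M ≅ I[1,1]^3, I[1,3], I[3,4]^2, I[4,4]. HN layers by μ_θ (5 steps, strictly decreasing):
  μ^(1)=28; μ^(2)=17; μ^(3)=-5; μ^(4)=-21/2; μ^(5)=-38

((0, 0, 1, 0); (3, 0, 0, 0); (0, 0, 2, 2); (1, 1, 0, 0); (0, 0, 0, 1))


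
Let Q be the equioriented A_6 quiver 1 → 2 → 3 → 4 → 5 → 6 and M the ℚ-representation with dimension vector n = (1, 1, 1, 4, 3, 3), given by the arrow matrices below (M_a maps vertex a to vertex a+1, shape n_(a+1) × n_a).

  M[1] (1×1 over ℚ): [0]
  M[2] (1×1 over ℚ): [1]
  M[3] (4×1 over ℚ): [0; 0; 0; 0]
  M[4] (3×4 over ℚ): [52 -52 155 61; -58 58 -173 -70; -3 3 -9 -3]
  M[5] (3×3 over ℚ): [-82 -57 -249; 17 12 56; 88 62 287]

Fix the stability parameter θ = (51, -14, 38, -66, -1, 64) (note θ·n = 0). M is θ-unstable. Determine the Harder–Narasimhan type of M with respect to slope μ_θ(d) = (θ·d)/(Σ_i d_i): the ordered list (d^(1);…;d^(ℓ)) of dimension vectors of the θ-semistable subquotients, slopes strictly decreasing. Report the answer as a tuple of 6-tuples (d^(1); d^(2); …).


Barcode: M ≅ I[1,1], I[2,3], I[4,4], I[4,6]^3. HN layers by μ_θ (6 steps, strictly decreasing):
  μ^(1)=64; μ^(2)=51; μ^(3)=38; μ^(4)=-1; μ^(5)=-14; μ^(6)=-66

((0, 0, 0, 0, 0, 3); (1, 0, 0, 0, 0, 0); (0, 0, 1, 0, 0, 0); (0, 0, 0, 0, 3, 0); (0, 1, 0, 0, 0, 0); (0, 0, 0, 4, 0, 0))


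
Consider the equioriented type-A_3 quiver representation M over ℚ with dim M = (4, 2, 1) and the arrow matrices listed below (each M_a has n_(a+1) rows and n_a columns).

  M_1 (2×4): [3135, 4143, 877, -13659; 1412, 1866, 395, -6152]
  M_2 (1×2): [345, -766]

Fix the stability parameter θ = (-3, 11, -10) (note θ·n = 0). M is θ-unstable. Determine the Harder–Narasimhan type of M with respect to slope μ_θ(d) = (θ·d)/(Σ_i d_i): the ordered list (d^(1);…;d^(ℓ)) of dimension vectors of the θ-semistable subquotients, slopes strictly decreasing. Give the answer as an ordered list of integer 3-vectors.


Interval decomposition of M: I[1,1]^2, I[1,2], I[1,3].
HN type (ℓ=3): μ^(1)=11; μ^(2)=1/2; μ^(3)=-3

((0, 1, 0); (0, 1, 1); (4, 0, 0))


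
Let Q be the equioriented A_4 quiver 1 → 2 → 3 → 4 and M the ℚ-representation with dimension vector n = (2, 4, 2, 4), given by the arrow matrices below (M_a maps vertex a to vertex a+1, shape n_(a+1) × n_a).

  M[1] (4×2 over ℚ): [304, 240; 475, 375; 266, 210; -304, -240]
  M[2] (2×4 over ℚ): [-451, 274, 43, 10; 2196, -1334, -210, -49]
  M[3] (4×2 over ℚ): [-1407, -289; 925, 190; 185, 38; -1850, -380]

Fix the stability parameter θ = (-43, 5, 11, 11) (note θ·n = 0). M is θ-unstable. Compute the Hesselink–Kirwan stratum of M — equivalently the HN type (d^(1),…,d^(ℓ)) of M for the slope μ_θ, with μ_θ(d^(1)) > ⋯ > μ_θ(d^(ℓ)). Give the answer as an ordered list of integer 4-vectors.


Barcode: M ≅ I[1,1], I[1,4], I[2,2]^2, I[2,4], I[4,4]^2. HN layers by μ_θ (3 steps, strictly decreasing):
  μ^(1)=11; μ^(2)=5; μ^(3)=-43

((0, 0, 2, 4); (0, 4, 0, 0); (2, 0, 0, 0))


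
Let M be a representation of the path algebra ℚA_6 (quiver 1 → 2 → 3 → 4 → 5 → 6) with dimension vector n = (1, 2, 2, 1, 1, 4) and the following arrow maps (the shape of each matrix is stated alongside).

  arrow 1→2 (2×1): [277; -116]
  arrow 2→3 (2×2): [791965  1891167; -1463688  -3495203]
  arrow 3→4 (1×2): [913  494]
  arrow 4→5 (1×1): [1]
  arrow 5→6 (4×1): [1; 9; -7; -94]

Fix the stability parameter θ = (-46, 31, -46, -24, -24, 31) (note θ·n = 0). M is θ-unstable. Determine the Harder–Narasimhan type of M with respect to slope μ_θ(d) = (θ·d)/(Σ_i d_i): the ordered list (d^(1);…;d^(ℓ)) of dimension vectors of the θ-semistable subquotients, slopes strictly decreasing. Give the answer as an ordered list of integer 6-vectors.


Via rank(M_{q-1}∘⋯∘M_p): M ≅ I[1,6], I[2,3], I[6,6]^3.
μ_θ-semistable layers: μ^(1)=31; μ^(2)=-15/2; μ^(3)=-63/4; μ^(4)=-46

((0, 0, 0, 0, 0, 4); (0, 1, 1, 0, 0, 0); (0, 1, 1, 1, 1, 0); (1, 0, 0, 0, 0, 0))


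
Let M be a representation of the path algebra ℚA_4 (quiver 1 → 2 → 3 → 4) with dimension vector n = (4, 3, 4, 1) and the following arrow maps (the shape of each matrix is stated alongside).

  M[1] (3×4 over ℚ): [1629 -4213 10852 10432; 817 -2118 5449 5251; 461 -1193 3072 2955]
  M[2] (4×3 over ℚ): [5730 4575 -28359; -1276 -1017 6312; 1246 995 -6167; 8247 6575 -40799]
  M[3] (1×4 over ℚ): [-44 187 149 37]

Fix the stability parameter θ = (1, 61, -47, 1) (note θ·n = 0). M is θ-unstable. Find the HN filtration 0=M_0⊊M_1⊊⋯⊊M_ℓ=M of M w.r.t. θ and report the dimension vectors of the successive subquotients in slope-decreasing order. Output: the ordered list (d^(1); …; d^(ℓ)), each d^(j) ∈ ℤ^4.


Barcode: M ≅ I[1,1], I[1,3]^2, I[1,4], I[3,3]. HN layers by μ_θ (4 steps, strictly decreasing):
  μ^(1)=7; μ^(2)=5; μ^(3)=1; μ^(4)=-47

((0, 2, 2, 0); (0, 1, 1, 1); (4, 0, 0, 0); (0, 0, 1, 0))


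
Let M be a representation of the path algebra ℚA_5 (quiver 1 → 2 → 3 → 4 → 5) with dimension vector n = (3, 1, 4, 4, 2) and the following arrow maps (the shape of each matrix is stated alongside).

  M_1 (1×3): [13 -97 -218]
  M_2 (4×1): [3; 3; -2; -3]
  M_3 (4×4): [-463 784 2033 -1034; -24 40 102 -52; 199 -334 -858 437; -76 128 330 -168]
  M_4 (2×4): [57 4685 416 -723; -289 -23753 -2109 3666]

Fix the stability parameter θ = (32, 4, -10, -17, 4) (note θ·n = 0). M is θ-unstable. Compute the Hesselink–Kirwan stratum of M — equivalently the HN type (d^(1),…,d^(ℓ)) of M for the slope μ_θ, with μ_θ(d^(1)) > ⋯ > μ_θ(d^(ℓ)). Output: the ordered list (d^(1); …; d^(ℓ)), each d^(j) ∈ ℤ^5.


Via rank(M_{q-1}∘⋯∘M_p): M ≅ I[1,1]^2, I[1,5], I[3,3], I[3,4], I[3,5], I[4,4].
μ_θ-semistable layers: μ^(1)=32; μ^(2)=4; μ^(3)=9/4; μ^(4)=-10; μ^(5)=-27/2; μ^(6)=-17

((2, 0, 0, 0, 0); (0, 0, 0, 0, 2); (1, 1, 1, 1, 0); (0, 0, 1, 0, 0); (0, 0, 2, 2, 0); (0, 0, 0, 1, 0))


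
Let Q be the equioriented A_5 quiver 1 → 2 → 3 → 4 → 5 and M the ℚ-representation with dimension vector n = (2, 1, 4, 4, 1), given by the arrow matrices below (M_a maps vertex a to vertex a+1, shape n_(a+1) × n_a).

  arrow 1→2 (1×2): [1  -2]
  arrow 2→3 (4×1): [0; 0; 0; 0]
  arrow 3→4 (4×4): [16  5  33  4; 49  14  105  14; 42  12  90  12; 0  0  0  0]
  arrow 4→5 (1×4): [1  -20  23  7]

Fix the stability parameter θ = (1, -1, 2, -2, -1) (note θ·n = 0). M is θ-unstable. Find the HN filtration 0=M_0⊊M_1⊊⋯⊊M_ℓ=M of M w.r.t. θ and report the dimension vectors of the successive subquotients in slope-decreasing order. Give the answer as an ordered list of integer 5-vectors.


Barcode: M ≅ I[1,1], I[1,2], I[3,3]^2, I[3,4], I[3,5], I[4,4]^2. HN layers by μ_θ (5 steps, strictly decreasing):
  μ^(1)=2; μ^(2)=1; μ^(3)=0; μ^(4)=-1/3; μ^(5)=-2

((0, 0, 2, 0, 0); (1, 0, 0, 0, 0); (1, 1, 1, 1, 0); (0, 0, 1, 1, 1); (0, 0, 0, 2, 0))


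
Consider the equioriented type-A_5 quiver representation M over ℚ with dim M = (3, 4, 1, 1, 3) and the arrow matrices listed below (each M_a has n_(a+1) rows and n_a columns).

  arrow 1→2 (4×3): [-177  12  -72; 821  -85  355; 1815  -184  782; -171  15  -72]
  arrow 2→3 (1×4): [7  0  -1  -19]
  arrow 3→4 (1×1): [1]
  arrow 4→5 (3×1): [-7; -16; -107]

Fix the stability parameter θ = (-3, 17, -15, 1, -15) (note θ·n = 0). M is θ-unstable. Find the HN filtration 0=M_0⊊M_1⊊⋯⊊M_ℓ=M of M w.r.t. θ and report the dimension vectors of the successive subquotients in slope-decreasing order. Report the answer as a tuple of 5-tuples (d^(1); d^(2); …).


Via rank(M_{q-1}∘⋯∘M_p): M ≅ I[1,2]^2, I[1,5], I[2,2], I[5,5]^2.
μ_θ-semistable layers: μ^(1)=17; μ^(2)=-3; μ^(3)=-15

((0, 3, 0, 0, 0); (3, 1, 1, 1, 1); (0, 0, 0, 0, 2))


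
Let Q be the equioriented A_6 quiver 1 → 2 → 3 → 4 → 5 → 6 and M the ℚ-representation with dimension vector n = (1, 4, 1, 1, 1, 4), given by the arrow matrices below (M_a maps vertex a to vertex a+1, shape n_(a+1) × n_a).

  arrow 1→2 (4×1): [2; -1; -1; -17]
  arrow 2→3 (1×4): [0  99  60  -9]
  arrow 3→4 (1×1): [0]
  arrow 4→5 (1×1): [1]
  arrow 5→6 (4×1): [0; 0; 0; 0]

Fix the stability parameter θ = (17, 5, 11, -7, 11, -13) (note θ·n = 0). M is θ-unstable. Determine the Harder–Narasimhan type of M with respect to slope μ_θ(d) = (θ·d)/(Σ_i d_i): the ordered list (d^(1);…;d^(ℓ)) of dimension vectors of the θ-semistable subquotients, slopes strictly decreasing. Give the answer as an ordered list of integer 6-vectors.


Interval decomposition of M: I[1,3], I[2,2]^3, I[4,5], I[6,6]^4.
HN type (ℓ=4): μ^(1)=11; μ^(2)=5; μ^(3)=-7; μ^(4)=-13

((1, 1, 1, 0, 1, 0); (0, 3, 0, 0, 0, 0); (0, 0, 0, 1, 0, 0); (0, 0, 0, 0, 0, 4))


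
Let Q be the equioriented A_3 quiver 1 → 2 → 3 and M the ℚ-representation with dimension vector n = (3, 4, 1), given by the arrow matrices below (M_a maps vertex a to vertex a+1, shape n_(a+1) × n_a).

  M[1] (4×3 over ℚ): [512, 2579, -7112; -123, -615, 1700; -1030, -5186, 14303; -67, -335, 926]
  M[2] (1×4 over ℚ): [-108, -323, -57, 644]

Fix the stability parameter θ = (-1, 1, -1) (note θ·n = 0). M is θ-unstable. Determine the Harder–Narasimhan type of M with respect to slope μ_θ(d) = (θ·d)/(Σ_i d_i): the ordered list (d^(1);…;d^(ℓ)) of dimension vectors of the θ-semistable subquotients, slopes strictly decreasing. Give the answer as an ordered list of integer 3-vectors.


Interval decomposition of M: I[1,2]^2, I[1,3], I[2,2].
HN type (ℓ=3): μ^(1)=1; μ^(2)=0; μ^(3)=-1

((0, 3, 0); (0, 1, 1); (3, 0, 0))


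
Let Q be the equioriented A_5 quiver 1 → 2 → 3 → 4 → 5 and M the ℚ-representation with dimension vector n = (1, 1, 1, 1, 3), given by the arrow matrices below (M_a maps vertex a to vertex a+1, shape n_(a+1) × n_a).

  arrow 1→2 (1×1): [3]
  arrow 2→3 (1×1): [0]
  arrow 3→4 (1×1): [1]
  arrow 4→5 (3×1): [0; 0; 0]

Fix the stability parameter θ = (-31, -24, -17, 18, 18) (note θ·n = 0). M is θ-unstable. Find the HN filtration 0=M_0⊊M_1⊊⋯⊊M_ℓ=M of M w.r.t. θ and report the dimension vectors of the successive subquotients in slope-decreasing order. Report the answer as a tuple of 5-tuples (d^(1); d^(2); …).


Interval decomposition of M: I[1,2], I[3,4], I[5,5]^3.
HN type (ℓ=4): μ^(1)=18; μ^(2)=-17; μ^(3)=-24; μ^(4)=-31

((0, 0, 0, 1, 3); (0, 0, 1, 0, 0); (0, 1, 0, 0, 0); (1, 0, 0, 0, 0))


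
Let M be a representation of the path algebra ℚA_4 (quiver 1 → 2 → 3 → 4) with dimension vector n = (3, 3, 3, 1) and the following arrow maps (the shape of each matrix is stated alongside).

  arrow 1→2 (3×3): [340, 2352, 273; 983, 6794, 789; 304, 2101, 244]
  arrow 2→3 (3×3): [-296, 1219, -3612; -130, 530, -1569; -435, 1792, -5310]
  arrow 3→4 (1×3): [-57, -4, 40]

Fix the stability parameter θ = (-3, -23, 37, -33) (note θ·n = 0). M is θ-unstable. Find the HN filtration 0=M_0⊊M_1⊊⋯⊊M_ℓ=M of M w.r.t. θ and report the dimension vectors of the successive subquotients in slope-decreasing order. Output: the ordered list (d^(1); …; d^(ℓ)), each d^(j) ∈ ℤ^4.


Barcode: M ≅ I[1,3]^2, I[1,4]. HN layers by μ_θ (3 steps, strictly decreasing):
  μ^(1)=37; μ^(2)=2; μ^(3)=-13

((0, 0, 2, 0); (0, 0, 1, 1); (3, 3, 0, 0))


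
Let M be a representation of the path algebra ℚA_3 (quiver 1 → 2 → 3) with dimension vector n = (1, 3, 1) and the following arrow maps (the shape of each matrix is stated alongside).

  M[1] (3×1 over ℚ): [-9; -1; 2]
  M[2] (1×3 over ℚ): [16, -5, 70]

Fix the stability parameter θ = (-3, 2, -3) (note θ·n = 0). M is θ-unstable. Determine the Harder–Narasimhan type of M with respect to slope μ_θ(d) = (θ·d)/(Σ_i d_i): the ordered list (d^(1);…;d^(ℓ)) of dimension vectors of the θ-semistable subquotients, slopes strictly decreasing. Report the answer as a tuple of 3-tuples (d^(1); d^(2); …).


Interval decomposition of M: I[1,3], I[2,2]^2.
HN type (ℓ=3): μ^(1)=2; μ^(2)=-1/2; μ^(3)=-3

((0, 2, 0); (0, 1, 1); (1, 0, 0))


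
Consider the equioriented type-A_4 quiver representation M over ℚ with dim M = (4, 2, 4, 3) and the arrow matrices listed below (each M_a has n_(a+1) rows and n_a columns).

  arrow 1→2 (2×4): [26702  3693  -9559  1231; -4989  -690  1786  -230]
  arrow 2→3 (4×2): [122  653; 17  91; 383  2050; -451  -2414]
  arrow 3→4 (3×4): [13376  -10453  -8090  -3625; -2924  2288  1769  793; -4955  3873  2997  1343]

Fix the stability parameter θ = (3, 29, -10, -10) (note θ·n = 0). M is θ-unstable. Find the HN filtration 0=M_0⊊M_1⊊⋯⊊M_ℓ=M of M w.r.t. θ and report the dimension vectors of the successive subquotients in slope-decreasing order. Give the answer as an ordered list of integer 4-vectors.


Barcode: M ≅ I[1,1]^2, I[1,4]^2, I[3,3], I[3,4]. HN layers by μ_θ (2 steps, strictly decreasing):
  μ^(1)=3; μ^(2)=-10

((4, 2, 2, 2); (0, 0, 2, 1))


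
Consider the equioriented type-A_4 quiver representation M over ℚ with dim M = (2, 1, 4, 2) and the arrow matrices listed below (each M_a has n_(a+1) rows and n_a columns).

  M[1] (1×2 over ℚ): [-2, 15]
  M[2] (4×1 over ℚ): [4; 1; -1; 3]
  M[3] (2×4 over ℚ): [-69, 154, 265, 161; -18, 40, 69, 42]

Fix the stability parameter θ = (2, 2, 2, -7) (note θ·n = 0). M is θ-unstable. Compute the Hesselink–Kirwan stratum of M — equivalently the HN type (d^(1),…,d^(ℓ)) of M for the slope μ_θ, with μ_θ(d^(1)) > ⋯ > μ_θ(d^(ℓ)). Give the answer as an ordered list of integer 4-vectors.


Barcode: M ≅ I[1,1], I[1,4], I[3,3]^2, I[3,4]. HN layers by μ_θ (3 steps, strictly decreasing):
  μ^(1)=2; μ^(2)=-1/4; μ^(3)=-5/2

((1, 0, 2, 0); (1, 1, 1, 1); (0, 0, 1, 1))


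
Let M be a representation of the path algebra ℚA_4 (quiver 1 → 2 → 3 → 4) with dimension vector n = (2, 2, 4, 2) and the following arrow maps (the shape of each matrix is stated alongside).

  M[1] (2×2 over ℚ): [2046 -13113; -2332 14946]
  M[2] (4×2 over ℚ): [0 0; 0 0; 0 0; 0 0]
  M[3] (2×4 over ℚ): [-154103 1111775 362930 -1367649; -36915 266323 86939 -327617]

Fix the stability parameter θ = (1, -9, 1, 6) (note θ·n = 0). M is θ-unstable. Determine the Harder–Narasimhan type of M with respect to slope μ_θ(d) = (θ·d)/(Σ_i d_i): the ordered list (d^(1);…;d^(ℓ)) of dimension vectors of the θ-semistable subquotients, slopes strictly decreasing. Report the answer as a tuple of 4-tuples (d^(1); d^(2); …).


Interval decomposition of M: I[1,1], I[1,2], I[2,2], I[3,3]^2, I[3,4]^2.
HN type (ℓ=4): μ^(1)=6; μ^(2)=1; μ^(3)=-4; μ^(4)=-9

((0, 0, 0, 2); (1, 0, 4, 0); (1, 1, 0, 0); (0, 1, 0, 0))


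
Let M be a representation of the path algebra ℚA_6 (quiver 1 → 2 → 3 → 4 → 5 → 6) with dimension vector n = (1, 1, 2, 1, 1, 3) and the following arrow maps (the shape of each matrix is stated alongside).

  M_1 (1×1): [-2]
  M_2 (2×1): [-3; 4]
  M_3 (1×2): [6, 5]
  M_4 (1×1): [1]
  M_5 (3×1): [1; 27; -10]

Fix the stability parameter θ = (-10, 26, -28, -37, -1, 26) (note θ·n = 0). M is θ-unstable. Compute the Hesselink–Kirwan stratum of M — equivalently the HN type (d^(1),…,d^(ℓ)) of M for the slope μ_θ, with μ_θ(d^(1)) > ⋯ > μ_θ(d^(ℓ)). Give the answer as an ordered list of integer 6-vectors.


Via rank(M_{q-1}∘⋯∘M_p): M ≅ I[1,6], I[3,3], I[6,6]^2.
μ_θ-semistable layers: μ^(1)=26; μ^(2)=-1; μ^(3)=-49/4; μ^(4)=-28

((0, 0, 0, 0, 0, 3); (0, 0, 0, 0, 1, 0); (1, 1, 1, 1, 0, 0); (0, 0, 1, 0, 0, 0))


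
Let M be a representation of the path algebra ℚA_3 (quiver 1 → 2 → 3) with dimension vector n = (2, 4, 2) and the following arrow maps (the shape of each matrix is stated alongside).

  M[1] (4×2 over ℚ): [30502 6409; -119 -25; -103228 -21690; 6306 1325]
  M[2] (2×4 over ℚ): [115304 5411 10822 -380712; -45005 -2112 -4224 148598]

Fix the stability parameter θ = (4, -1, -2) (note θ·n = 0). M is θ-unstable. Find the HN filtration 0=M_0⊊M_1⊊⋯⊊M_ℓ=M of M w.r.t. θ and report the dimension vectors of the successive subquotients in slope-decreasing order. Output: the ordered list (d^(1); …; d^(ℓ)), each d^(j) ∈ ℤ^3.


Barcode: M ≅ I[1,3]^2, I[2,2]^2. HN layers by μ_θ (2 steps, strictly decreasing):
  μ^(1)=1/3; μ^(2)=-1

((2, 2, 2); (0, 2, 0))


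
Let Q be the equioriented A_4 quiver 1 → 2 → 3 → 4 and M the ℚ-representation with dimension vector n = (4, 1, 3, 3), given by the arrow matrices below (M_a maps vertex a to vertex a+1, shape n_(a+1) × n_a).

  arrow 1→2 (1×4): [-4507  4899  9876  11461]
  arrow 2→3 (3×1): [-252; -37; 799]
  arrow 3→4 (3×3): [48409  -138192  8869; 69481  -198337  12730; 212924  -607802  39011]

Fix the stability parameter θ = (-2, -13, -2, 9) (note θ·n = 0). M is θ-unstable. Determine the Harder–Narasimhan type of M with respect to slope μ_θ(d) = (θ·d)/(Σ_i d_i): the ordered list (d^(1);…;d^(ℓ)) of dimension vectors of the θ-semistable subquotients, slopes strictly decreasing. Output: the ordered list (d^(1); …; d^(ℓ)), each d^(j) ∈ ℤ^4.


Via rank(M_{q-1}∘⋯∘M_p): M ≅ I[1,1]^3, I[1,4], I[3,4]^2.
μ_θ-semistable layers: μ^(1)=9; μ^(2)=-2; μ^(3)=-15/2

((0, 0, 0, 3); (3, 0, 3, 0); (1, 1, 0, 0))


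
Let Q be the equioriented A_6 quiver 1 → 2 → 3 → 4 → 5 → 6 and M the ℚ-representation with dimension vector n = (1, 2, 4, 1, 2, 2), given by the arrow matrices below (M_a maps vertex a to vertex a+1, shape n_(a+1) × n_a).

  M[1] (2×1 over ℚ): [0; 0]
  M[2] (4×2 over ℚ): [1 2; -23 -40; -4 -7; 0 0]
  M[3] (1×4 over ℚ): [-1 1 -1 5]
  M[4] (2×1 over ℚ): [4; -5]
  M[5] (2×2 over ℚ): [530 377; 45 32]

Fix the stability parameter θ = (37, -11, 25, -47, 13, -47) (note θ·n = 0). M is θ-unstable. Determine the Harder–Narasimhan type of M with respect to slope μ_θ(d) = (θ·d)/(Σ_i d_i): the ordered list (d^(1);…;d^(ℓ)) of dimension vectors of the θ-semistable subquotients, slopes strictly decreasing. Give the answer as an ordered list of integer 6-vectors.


Barcode: M ≅ I[1,1], I[2,3], I[2,6], I[3,3]^2, I[5,6]. HN layers by μ_θ (5 steps, strictly decreasing):
  μ^(1)=37; μ^(2)=25; μ^(3)=-11; μ^(4)=-67/5; μ^(5)=-17

((1, 0, 0, 0, 0, 0); (0, 0, 3, 0, 0, 0); (0, 1, 0, 0, 0, 0); (0, 1, 1, 1, 1, 1); (0, 0, 0, 0, 1, 1))


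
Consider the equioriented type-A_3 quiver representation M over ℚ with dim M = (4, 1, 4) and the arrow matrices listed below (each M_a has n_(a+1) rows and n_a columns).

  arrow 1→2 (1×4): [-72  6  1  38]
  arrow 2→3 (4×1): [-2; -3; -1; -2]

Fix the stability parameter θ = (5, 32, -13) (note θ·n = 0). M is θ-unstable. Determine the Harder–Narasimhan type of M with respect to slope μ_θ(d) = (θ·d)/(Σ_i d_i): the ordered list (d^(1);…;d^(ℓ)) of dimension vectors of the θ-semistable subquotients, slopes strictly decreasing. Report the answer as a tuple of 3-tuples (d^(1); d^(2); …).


Via rank(M_{q-1}∘⋯∘M_p): M ≅ I[1,1]^3, I[1,3], I[3,3]^3.
μ_θ-semistable layers: μ^(1)=19/2; μ^(2)=5; μ^(3)=-13

((0, 1, 1); (4, 0, 0); (0, 0, 3))
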